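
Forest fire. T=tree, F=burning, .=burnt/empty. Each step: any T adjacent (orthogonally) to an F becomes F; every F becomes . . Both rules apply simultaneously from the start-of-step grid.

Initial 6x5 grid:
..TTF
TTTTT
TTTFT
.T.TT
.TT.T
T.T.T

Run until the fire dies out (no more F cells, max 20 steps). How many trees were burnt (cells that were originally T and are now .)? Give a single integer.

Answer: 19

Derivation:
Step 1: +6 fires, +2 burnt (F count now 6)
Step 2: +4 fires, +6 burnt (F count now 4)
Step 3: +4 fires, +4 burnt (F count now 4)
Step 4: +3 fires, +4 burnt (F count now 3)
Step 5: +1 fires, +3 burnt (F count now 1)
Step 6: +1 fires, +1 burnt (F count now 1)
Step 7: +0 fires, +1 burnt (F count now 0)
Fire out after step 7
Initially T: 20, now '.': 29
Total burnt (originally-T cells now '.'): 19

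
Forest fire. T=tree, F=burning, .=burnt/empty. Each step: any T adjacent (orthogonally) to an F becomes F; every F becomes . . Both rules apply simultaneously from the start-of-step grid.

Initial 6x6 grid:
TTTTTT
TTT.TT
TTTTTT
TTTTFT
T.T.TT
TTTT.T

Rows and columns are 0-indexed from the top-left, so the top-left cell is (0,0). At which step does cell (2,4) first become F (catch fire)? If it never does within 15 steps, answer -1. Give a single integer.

Step 1: cell (2,4)='F' (+4 fires, +1 burnt)
  -> target ignites at step 1
Step 2: cell (2,4)='.' (+5 fires, +4 burnt)
Step 3: cell (2,4)='.' (+6 fires, +5 burnt)
Step 4: cell (2,4)='.' (+6 fires, +6 burnt)
Step 5: cell (2,4)='.' (+6 fires, +6 burnt)
Step 6: cell (2,4)='.' (+3 fires, +6 burnt)
Step 7: cell (2,4)='.' (+1 fires, +3 burnt)
Step 8: cell (2,4)='.' (+0 fires, +1 burnt)
  fire out at step 8

1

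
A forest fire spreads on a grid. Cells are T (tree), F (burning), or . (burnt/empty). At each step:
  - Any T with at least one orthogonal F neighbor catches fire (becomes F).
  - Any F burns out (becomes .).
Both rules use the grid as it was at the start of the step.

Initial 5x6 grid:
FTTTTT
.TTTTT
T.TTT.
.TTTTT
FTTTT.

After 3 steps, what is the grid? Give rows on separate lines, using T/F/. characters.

Step 1: 2 trees catch fire, 2 burn out
  .FTTTT
  .TTTTT
  T.TTT.
  .TTTTT
  .FTTT.
Step 2: 4 trees catch fire, 2 burn out
  ..FTTT
  .FTTTT
  T.TTT.
  .FTTTT
  ..FTT.
Step 3: 4 trees catch fire, 4 burn out
  ...FTT
  ..FTTT
  T.TTT.
  ..FTTT
  ...FT.

...FTT
..FTTT
T.TTT.
..FTTT
...FT.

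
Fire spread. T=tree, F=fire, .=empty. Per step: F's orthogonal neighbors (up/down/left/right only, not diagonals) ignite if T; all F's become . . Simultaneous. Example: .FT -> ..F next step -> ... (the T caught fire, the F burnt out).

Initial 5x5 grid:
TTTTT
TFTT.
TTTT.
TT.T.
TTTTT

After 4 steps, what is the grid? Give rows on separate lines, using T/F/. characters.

Step 1: 4 trees catch fire, 1 burn out
  TFTTT
  F.FT.
  TFTT.
  TT.T.
  TTTTT
Step 2: 6 trees catch fire, 4 burn out
  F.FTT
  ...F.
  F.FT.
  TF.T.
  TTTTT
Step 3: 4 trees catch fire, 6 burn out
  ...FT
  .....
  ...F.
  F..T.
  TFTTT
Step 4: 4 trees catch fire, 4 burn out
  ....F
  .....
  .....
  ...F.
  F.FTT

....F
.....
.....
...F.
F.FTT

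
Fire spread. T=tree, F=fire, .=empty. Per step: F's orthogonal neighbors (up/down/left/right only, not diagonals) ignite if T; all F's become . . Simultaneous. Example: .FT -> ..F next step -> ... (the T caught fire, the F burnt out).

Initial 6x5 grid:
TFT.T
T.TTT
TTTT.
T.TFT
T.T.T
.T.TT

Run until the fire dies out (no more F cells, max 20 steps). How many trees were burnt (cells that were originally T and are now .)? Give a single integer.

Step 1: +5 fires, +2 burnt (F count now 5)
Step 2: +6 fires, +5 burnt (F count now 6)
Step 3: +4 fires, +6 burnt (F count now 4)
Step 4: +3 fires, +4 burnt (F count now 3)
Step 5: +1 fires, +3 burnt (F count now 1)
Step 6: +0 fires, +1 burnt (F count now 0)
Fire out after step 6
Initially T: 20, now '.': 29
Total burnt (originally-T cells now '.'): 19

Answer: 19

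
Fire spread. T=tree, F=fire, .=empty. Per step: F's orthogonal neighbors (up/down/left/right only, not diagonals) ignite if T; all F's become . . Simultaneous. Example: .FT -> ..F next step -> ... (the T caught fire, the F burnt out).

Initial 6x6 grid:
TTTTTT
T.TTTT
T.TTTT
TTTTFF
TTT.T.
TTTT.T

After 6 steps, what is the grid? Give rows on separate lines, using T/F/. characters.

Step 1: 4 trees catch fire, 2 burn out
  TTTTTT
  T.TTTT
  T.TTFF
  TTTF..
  TTT.F.
  TTTT.T
Step 2: 4 trees catch fire, 4 burn out
  TTTTTT
  T.TTFF
  T.TF..
  TTF...
  TTT...
  TTTT.T
Step 3: 6 trees catch fire, 4 burn out
  TTTTFF
  T.TF..
  T.F...
  TF....
  TTF...
  TTTT.T
Step 4: 5 trees catch fire, 6 burn out
  TTTF..
  T.F...
  T.....
  F.....
  TF....
  TTFT.T
Step 5: 5 trees catch fire, 5 burn out
  TTF...
  T.....
  F.....
  ......
  F.....
  TF.F.T
Step 6: 3 trees catch fire, 5 burn out
  TF....
  F.....
  ......
  ......
  ......
  F....T

TF....
F.....
......
......
......
F....T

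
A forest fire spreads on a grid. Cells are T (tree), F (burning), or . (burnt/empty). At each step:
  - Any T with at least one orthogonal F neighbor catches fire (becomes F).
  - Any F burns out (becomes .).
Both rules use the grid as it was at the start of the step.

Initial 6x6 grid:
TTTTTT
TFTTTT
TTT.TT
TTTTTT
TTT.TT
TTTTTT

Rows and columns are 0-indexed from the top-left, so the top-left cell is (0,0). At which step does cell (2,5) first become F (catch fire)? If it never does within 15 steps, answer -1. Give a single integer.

Step 1: cell (2,5)='T' (+4 fires, +1 burnt)
Step 2: cell (2,5)='T' (+6 fires, +4 burnt)
Step 3: cell (2,5)='T' (+5 fires, +6 burnt)
Step 4: cell (2,5)='T' (+7 fires, +5 burnt)
Step 5: cell (2,5)='F' (+5 fires, +7 burnt)
  -> target ignites at step 5
Step 6: cell (2,5)='.' (+3 fires, +5 burnt)
Step 7: cell (2,5)='.' (+2 fires, +3 burnt)
Step 8: cell (2,5)='.' (+1 fires, +2 burnt)
Step 9: cell (2,5)='.' (+0 fires, +1 burnt)
  fire out at step 9

5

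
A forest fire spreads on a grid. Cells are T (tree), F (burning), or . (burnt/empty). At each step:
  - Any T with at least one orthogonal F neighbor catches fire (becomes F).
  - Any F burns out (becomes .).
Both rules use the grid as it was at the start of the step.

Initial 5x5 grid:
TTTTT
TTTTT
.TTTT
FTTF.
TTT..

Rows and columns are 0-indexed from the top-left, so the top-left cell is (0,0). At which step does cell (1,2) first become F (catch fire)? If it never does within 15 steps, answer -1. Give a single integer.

Step 1: cell (1,2)='T' (+4 fires, +2 burnt)
Step 2: cell (1,2)='T' (+6 fires, +4 burnt)
Step 3: cell (1,2)='F' (+4 fires, +6 burnt)
  -> target ignites at step 3
Step 4: cell (1,2)='.' (+4 fires, +4 burnt)
Step 5: cell (1,2)='.' (+1 fires, +4 burnt)
Step 6: cell (1,2)='.' (+0 fires, +1 burnt)
  fire out at step 6

3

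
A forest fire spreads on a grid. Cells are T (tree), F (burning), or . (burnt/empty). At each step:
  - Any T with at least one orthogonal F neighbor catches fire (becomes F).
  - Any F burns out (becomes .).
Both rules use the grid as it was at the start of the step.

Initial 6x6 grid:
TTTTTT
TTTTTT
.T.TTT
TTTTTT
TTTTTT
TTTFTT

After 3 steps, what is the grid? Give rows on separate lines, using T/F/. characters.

Step 1: 3 trees catch fire, 1 burn out
  TTTTTT
  TTTTTT
  .T.TTT
  TTTTTT
  TTTFTT
  TTF.FT
Step 2: 5 trees catch fire, 3 burn out
  TTTTTT
  TTTTTT
  .T.TTT
  TTTFTT
  TTF.FT
  TF...F
Step 3: 6 trees catch fire, 5 burn out
  TTTTTT
  TTTTTT
  .T.FTT
  TTF.FT
  TF...F
  F.....

TTTTTT
TTTTTT
.T.FTT
TTF.FT
TF...F
F.....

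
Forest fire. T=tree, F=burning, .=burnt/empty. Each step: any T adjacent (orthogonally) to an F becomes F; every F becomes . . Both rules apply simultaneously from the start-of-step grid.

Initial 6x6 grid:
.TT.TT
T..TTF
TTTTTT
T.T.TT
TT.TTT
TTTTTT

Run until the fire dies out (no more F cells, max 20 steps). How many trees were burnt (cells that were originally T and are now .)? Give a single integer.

Answer: 26

Derivation:
Step 1: +3 fires, +1 burnt (F count now 3)
Step 2: +4 fires, +3 burnt (F count now 4)
Step 3: +3 fires, +4 burnt (F count now 3)
Step 4: +3 fires, +3 burnt (F count now 3)
Step 5: +4 fires, +3 burnt (F count now 4)
Step 6: +2 fires, +4 burnt (F count now 2)
Step 7: +3 fires, +2 burnt (F count now 3)
Step 8: +2 fires, +3 burnt (F count now 2)
Step 9: +2 fires, +2 burnt (F count now 2)
Step 10: +0 fires, +2 burnt (F count now 0)
Fire out after step 10
Initially T: 28, now '.': 34
Total burnt (originally-T cells now '.'): 26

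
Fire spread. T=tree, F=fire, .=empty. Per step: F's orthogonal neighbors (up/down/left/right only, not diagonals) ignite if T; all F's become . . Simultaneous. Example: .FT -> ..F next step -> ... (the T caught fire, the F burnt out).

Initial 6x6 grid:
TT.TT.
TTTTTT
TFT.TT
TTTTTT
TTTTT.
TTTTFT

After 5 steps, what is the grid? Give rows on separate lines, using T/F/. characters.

Step 1: 7 trees catch fire, 2 burn out
  TT.TT.
  TFTTTT
  F.F.TT
  TFTTTT
  TTTTF.
  TTTF.F
Step 2: 9 trees catch fire, 7 burn out
  TF.TT.
  F.FTTT
  ....TT
  F.FTFT
  TFTF..
  TTF...
Step 3: 8 trees catch fire, 9 burn out
  F..TT.
  ...FTT
  ....FT
  ...F.F
  F.F...
  TF....
Step 4: 4 trees catch fire, 8 burn out
  ...FT.
  ....FT
  .....F
  ......
  ......
  F.....
Step 5: 2 trees catch fire, 4 burn out
  ....F.
  .....F
  ......
  ......
  ......
  ......

....F.
.....F
......
......
......
......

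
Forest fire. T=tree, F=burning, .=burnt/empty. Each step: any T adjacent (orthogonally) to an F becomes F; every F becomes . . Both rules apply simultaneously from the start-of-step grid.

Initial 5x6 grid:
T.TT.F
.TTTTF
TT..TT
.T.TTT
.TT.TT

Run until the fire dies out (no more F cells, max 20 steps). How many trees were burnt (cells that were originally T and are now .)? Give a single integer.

Step 1: +2 fires, +2 burnt (F count now 2)
Step 2: +3 fires, +2 burnt (F count now 3)
Step 3: +4 fires, +3 burnt (F count now 4)
Step 4: +4 fires, +4 burnt (F count now 4)
Step 5: +1 fires, +4 burnt (F count now 1)
Step 6: +2 fires, +1 burnt (F count now 2)
Step 7: +1 fires, +2 burnt (F count now 1)
Step 8: +1 fires, +1 burnt (F count now 1)
Step 9: +0 fires, +1 burnt (F count now 0)
Fire out after step 9
Initially T: 19, now '.': 29
Total burnt (originally-T cells now '.'): 18

Answer: 18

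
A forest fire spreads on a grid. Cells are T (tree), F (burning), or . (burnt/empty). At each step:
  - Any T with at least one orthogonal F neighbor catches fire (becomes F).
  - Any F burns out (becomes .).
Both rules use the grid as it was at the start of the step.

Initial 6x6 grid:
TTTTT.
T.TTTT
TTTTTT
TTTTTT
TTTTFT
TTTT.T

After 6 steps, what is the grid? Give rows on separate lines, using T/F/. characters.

Step 1: 3 trees catch fire, 1 burn out
  TTTTT.
  T.TTTT
  TTTTTT
  TTTTFT
  TTTF.F
  TTTT.T
Step 2: 6 trees catch fire, 3 burn out
  TTTTT.
  T.TTTT
  TTTTFT
  TTTF.F
  TTF...
  TTTF.F
Step 3: 6 trees catch fire, 6 burn out
  TTTTT.
  T.TTFT
  TTTF.F
  TTF...
  TF....
  TTF...
Step 4: 7 trees catch fire, 6 burn out
  TTTTF.
  T.TF.F
  TTF...
  TF....
  F.....
  TF....
Step 5: 5 trees catch fire, 7 burn out
  TTTF..
  T.F...
  TF....
  F.....
  ......
  F.....
Step 6: 2 trees catch fire, 5 burn out
  TTF...
  T.....
  F.....
  ......
  ......
  ......

TTF...
T.....
F.....
......
......
......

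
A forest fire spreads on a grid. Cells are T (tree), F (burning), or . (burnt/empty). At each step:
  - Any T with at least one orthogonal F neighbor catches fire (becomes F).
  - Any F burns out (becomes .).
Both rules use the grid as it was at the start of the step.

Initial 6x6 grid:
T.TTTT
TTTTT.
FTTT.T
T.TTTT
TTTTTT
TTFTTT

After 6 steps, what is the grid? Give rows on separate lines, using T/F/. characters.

Step 1: 6 trees catch fire, 2 burn out
  T.TTTT
  FTTTT.
  .FTT.T
  F.TTTT
  TTFTTT
  TF.FTT
Step 2: 9 trees catch fire, 6 burn out
  F.TTTT
  .FTTT.
  ..FT.T
  ..FTTT
  FF.FTT
  F...FT
Step 3: 5 trees catch fire, 9 burn out
  ..TTTT
  ..FTT.
  ...F.T
  ...FTT
  ....FT
  .....F
Step 4: 4 trees catch fire, 5 burn out
  ..FTTT
  ...FT.
  .....T
  ....FT
  .....F
  ......
Step 5: 3 trees catch fire, 4 burn out
  ...FTT
  ....F.
  .....T
  .....F
  ......
  ......
Step 6: 2 trees catch fire, 3 burn out
  ....FT
  ......
  .....F
  ......
  ......
  ......

....FT
......
.....F
......
......
......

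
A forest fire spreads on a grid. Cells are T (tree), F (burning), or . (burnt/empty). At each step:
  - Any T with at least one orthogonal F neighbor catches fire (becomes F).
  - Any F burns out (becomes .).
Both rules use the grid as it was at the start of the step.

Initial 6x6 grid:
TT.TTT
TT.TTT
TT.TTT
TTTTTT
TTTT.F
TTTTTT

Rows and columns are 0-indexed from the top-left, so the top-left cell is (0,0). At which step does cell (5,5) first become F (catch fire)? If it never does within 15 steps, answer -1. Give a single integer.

Step 1: cell (5,5)='F' (+2 fires, +1 burnt)
  -> target ignites at step 1
Step 2: cell (5,5)='.' (+3 fires, +2 burnt)
Step 3: cell (5,5)='.' (+4 fires, +3 burnt)
Step 4: cell (5,5)='.' (+6 fires, +4 burnt)
Step 5: cell (5,5)='.' (+5 fires, +6 burnt)
Step 6: cell (5,5)='.' (+5 fires, +5 burnt)
Step 7: cell (5,5)='.' (+3 fires, +5 burnt)
Step 8: cell (5,5)='.' (+2 fires, +3 burnt)
Step 9: cell (5,5)='.' (+1 fires, +2 burnt)
Step 10: cell (5,5)='.' (+0 fires, +1 burnt)
  fire out at step 10

1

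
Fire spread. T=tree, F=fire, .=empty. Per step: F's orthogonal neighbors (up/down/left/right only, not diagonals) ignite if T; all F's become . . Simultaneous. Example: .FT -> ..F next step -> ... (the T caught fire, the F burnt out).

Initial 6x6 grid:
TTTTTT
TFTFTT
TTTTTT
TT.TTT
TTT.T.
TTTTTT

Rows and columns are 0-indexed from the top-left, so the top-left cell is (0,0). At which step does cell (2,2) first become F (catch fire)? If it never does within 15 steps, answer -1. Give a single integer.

Step 1: cell (2,2)='T' (+7 fires, +2 burnt)
Step 2: cell (2,2)='F' (+9 fires, +7 burnt)
  -> target ignites at step 2
Step 3: cell (2,2)='.' (+5 fires, +9 burnt)
Step 4: cell (2,2)='.' (+5 fires, +5 burnt)
Step 5: cell (2,2)='.' (+3 fires, +5 burnt)
Step 6: cell (2,2)='.' (+2 fires, +3 burnt)
Step 7: cell (2,2)='.' (+0 fires, +2 burnt)
  fire out at step 7

2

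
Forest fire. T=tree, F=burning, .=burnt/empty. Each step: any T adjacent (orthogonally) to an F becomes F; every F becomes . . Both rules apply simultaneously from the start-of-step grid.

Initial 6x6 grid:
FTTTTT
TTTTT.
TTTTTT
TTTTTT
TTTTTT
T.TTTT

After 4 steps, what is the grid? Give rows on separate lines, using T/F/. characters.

Step 1: 2 trees catch fire, 1 burn out
  .FTTTT
  FTTTT.
  TTTTTT
  TTTTTT
  TTTTTT
  T.TTTT
Step 2: 3 trees catch fire, 2 burn out
  ..FTTT
  .FTTT.
  FTTTTT
  TTTTTT
  TTTTTT
  T.TTTT
Step 3: 4 trees catch fire, 3 burn out
  ...FTT
  ..FTT.
  .FTTTT
  FTTTTT
  TTTTTT
  T.TTTT
Step 4: 5 trees catch fire, 4 burn out
  ....FT
  ...FT.
  ..FTTT
  .FTTTT
  FTTTTT
  T.TTTT

....FT
...FT.
..FTTT
.FTTTT
FTTTTT
T.TTTT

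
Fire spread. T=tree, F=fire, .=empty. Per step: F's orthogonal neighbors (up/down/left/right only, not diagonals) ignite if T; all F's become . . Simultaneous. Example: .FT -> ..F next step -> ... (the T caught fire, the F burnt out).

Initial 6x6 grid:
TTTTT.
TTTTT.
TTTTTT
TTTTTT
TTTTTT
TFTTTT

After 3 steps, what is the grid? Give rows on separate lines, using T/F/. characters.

Step 1: 3 trees catch fire, 1 burn out
  TTTTT.
  TTTTT.
  TTTTTT
  TTTTTT
  TFTTTT
  F.FTTT
Step 2: 4 trees catch fire, 3 burn out
  TTTTT.
  TTTTT.
  TTTTTT
  TFTTTT
  F.FTTT
  ...FTT
Step 3: 5 trees catch fire, 4 burn out
  TTTTT.
  TTTTT.
  TFTTTT
  F.FTTT
  ...FTT
  ....FT

TTTTT.
TTTTT.
TFTTTT
F.FTTT
...FTT
....FT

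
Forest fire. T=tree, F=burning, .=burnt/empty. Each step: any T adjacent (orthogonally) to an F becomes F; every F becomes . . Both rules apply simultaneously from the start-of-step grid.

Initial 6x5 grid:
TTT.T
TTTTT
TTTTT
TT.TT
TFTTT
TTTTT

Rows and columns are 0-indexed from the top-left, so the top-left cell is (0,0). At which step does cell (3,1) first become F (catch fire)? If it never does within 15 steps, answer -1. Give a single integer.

Step 1: cell (3,1)='F' (+4 fires, +1 burnt)
  -> target ignites at step 1
Step 2: cell (3,1)='.' (+5 fires, +4 burnt)
Step 3: cell (3,1)='.' (+6 fires, +5 burnt)
Step 4: cell (3,1)='.' (+6 fires, +6 burnt)
Step 5: cell (3,1)='.' (+4 fires, +6 burnt)
Step 6: cell (3,1)='.' (+1 fires, +4 burnt)
Step 7: cell (3,1)='.' (+1 fires, +1 burnt)
Step 8: cell (3,1)='.' (+0 fires, +1 burnt)
  fire out at step 8

1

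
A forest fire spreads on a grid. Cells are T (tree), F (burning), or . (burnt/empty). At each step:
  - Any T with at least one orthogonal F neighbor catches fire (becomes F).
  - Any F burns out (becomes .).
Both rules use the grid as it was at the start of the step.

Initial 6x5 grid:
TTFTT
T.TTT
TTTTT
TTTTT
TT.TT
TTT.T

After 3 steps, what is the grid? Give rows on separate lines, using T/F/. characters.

Step 1: 3 trees catch fire, 1 burn out
  TF.FT
  T.FTT
  TTTTT
  TTTTT
  TT.TT
  TTT.T
Step 2: 4 trees catch fire, 3 burn out
  F...F
  T..FT
  TTFTT
  TTTTT
  TT.TT
  TTT.T
Step 3: 5 trees catch fire, 4 burn out
  .....
  F...F
  TF.FT
  TTFTT
  TT.TT
  TTT.T

.....
F...F
TF.FT
TTFTT
TT.TT
TTT.T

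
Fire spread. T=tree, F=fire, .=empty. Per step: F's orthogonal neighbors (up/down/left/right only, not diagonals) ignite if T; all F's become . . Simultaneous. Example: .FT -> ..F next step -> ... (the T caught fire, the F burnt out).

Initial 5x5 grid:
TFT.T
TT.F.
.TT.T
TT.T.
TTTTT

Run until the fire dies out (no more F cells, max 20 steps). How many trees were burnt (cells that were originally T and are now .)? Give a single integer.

Step 1: +3 fires, +2 burnt (F count now 3)
Step 2: +2 fires, +3 burnt (F count now 2)
Step 3: +2 fires, +2 burnt (F count now 2)
Step 4: +2 fires, +2 burnt (F count now 2)
Step 5: +2 fires, +2 burnt (F count now 2)
Step 6: +1 fires, +2 burnt (F count now 1)
Step 7: +2 fires, +1 burnt (F count now 2)
Step 8: +0 fires, +2 burnt (F count now 0)
Fire out after step 8
Initially T: 16, now '.': 23
Total burnt (originally-T cells now '.'): 14

Answer: 14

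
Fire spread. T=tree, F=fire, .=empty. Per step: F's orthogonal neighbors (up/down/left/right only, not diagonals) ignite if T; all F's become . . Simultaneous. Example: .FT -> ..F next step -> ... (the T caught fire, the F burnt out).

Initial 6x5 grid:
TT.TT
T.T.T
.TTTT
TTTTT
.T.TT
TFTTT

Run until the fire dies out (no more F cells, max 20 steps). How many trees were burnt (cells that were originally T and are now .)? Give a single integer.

Step 1: +3 fires, +1 burnt (F count now 3)
Step 2: +2 fires, +3 burnt (F count now 2)
Step 3: +5 fires, +2 burnt (F count now 5)
Step 4: +3 fires, +5 burnt (F count now 3)
Step 5: +3 fires, +3 burnt (F count now 3)
Step 6: +1 fires, +3 burnt (F count now 1)
Step 7: +1 fires, +1 burnt (F count now 1)
Step 8: +1 fires, +1 burnt (F count now 1)
Step 9: +1 fires, +1 burnt (F count now 1)
Step 10: +0 fires, +1 burnt (F count now 0)
Fire out after step 10
Initially T: 23, now '.': 27
Total burnt (originally-T cells now '.'): 20

Answer: 20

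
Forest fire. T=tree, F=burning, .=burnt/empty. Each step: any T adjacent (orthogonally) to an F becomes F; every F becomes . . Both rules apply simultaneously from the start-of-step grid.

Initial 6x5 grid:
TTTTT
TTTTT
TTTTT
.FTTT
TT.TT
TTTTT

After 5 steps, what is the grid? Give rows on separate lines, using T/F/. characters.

Step 1: 3 trees catch fire, 1 burn out
  TTTTT
  TTTTT
  TFTTT
  ..FTT
  TF.TT
  TTTTT
Step 2: 6 trees catch fire, 3 burn out
  TTTTT
  TFTTT
  F.FTT
  ...FT
  F..TT
  TFTTT
Step 3: 8 trees catch fire, 6 burn out
  TFTTT
  F.FTT
  ...FT
  ....F
  ...FT
  F.FTT
Step 4: 6 trees catch fire, 8 burn out
  F.FTT
  ...FT
  ....F
  .....
  ....F
  ...FT
Step 5: 3 trees catch fire, 6 burn out
  ...FT
  ....F
  .....
  .....
  .....
  ....F

...FT
....F
.....
.....
.....
....F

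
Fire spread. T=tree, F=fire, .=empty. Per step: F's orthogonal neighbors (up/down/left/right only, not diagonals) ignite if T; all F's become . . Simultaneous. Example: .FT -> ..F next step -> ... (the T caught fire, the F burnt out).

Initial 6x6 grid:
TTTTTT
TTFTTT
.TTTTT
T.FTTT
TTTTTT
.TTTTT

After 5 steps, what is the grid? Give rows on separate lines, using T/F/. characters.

Step 1: 6 trees catch fire, 2 burn out
  TTFTTT
  TF.FTT
  .TFTTT
  T..FTT
  TTFTTT
  .TTTTT
Step 2: 10 trees catch fire, 6 burn out
  TF.FTT
  F...FT
  .F.FTT
  T...FT
  TF.FTT
  .TFTTT
Step 3: 9 trees catch fire, 10 burn out
  F...FT
  .....F
  ....FT
  T....F
  F...FT
  .F.FTT
Step 4: 5 trees catch fire, 9 burn out
  .....F
  ......
  .....F
  F.....
  .....F
  ....FT
Step 5: 1 trees catch fire, 5 burn out
  ......
  ......
  ......
  ......
  ......
  .....F

......
......
......
......
......
.....F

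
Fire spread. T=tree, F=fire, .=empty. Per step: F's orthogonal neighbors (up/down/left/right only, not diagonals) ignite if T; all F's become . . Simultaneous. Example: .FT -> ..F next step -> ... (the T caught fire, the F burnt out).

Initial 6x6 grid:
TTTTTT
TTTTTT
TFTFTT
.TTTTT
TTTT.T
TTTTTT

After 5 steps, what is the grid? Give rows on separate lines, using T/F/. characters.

Step 1: 7 trees catch fire, 2 burn out
  TTTTTT
  TFTFTT
  F.F.FT
  .FTFTT
  TTTT.T
  TTTTTT
Step 2: 10 trees catch fire, 7 burn out
  TFTFTT
  F.F.FT
  .....F
  ..F.FT
  TFTF.T
  TTTTTT
Step 3: 9 trees catch fire, 10 burn out
  F.F.FT
  .....F
  ......
  .....F
  F.F..T
  TFTFTT
Step 4: 5 trees catch fire, 9 burn out
  .....F
  ......
  ......
  ......
  .....F
  F.F.FT
Step 5: 1 trees catch fire, 5 burn out
  ......
  ......
  ......
  ......
  ......
  .....F

......
......
......
......
......
.....F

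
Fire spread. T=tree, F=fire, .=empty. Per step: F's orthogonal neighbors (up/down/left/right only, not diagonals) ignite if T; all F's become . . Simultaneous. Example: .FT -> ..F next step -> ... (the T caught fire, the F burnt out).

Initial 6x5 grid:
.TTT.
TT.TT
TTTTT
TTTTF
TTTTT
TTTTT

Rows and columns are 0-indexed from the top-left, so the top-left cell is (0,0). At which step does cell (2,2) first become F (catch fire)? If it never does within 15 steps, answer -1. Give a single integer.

Step 1: cell (2,2)='T' (+3 fires, +1 burnt)
Step 2: cell (2,2)='T' (+5 fires, +3 burnt)
Step 3: cell (2,2)='F' (+5 fires, +5 burnt)
  -> target ignites at step 3
Step 4: cell (2,2)='.' (+5 fires, +5 burnt)
Step 5: cell (2,2)='.' (+5 fires, +5 burnt)
Step 6: cell (2,2)='.' (+3 fires, +5 burnt)
Step 7: cell (2,2)='.' (+0 fires, +3 burnt)
  fire out at step 7

3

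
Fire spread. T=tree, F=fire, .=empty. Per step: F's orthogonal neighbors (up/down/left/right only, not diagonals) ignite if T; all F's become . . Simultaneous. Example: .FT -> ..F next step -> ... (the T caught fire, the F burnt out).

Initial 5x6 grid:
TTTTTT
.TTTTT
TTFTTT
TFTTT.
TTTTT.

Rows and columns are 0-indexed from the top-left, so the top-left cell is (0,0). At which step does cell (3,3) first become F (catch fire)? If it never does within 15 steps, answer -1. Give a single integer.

Step 1: cell (3,3)='T' (+6 fires, +2 burnt)
Step 2: cell (3,3)='F' (+8 fires, +6 burnt)
  -> target ignites at step 2
Step 3: cell (3,3)='.' (+6 fires, +8 burnt)
Step 4: cell (3,3)='.' (+4 fires, +6 burnt)
Step 5: cell (3,3)='.' (+1 fires, +4 burnt)
Step 6: cell (3,3)='.' (+0 fires, +1 burnt)
  fire out at step 6

2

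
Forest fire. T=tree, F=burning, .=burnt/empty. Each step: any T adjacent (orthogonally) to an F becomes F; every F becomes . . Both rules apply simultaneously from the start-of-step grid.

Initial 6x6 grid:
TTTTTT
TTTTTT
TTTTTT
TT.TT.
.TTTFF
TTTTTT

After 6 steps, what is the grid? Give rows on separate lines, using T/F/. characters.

Step 1: 4 trees catch fire, 2 burn out
  TTTTTT
  TTTTTT
  TTTTTT
  TT.TF.
  .TTF..
  TTTTFF
Step 2: 4 trees catch fire, 4 burn out
  TTTTTT
  TTTTTT
  TTTTFT
  TT.F..
  .TF...
  TTTF..
Step 3: 5 trees catch fire, 4 burn out
  TTTTTT
  TTTTFT
  TTTF.F
  TT....
  .F....
  TTF...
Step 4: 6 trees catch fire, 5 burn out
  TTTTFT
  TTTF.F
  TTF...
  TF....
  ......
  TF....
Step 5: 6 trees catch fire, 6 burn out
  TTTF.F
  TTF...
  TF....
  F.....
  ......
  F.....
Step 6: 3 trees catch fire, 6 burn out
  TTF...
  TF....
  F.....
  ......
  ......
  ......

TTF...
TF....
F.....
......
......
......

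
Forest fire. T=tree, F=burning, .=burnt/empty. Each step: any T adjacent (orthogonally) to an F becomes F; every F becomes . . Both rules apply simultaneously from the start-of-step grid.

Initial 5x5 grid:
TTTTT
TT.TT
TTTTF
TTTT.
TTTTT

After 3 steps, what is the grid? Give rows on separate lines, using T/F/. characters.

Step 1: 2 trees catch fire, 1 burn out
  TTTTT
  TT.TF
  TTTF.
  TTTT.
  TTTTT
Step 2: 4 trees catch fire, 2 burn out
  TTTTF
  TT.F.
  TTF..
  TTTF.
  TTTTT
Step 3: 4 trees catch fire, 4 burn out
  TTTF.
  TT...
  TF...
  TTF..
  TTTFT

TTTF.
TT...
TF...
TTF..
TTTFT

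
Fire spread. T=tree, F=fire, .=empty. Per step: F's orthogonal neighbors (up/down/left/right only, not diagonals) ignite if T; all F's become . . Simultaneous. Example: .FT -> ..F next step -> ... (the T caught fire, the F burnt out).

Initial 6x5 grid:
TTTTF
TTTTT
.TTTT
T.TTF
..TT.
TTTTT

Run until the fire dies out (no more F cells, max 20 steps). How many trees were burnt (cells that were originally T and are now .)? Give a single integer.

Step 1: +4 fires, +2 burnt (F count now 4)
Step 2: +5 fires, +4 burnt (F count now 5)
Step 3: +5 fires, +5 burnt (F count now 5)
Step 4: +5 fires, +5 burnt (F count now 5)
Step 5: +2 fires, +5 burnt (F count now 2)
Step 6: +1 fires, +2 burnt (F count now 1)
Step 7: +0 fires, +1 burnt (F count now 0)
Fire out after step 7
Initially T: 23, now '.': 29
Total burnt (originally-T cells now '.'): 22

Answer: 22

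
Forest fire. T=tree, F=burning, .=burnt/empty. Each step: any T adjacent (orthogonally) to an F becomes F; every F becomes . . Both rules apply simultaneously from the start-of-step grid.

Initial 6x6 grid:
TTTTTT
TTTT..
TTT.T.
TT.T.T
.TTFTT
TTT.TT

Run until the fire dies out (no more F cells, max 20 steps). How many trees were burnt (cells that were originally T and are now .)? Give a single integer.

Answer: 26

Derivation:
Step 1: +3 fires, +1 burnt (F count now 3)
Step 2: +4 fires, +3 burnt (F count now 4)
Step 3: +4 fires, +4 burnt (F count now 4)
Step 4: +3 fires, +4 burnt (F count now 3)
Step 5: +3 fires, +3 burnt (F count now 3)
Step 6: +3 fires, +3 burnt (F count now 3)
Step 7: +3 fires, +3 burnt (F count now 3)
Step 8: +1 fires, +3 burnt (F count now 1)
Step 9: +1 fires, +1 burnt (F count now 1)
Step 10: +1 fires, +1 burnt (F count now 1)
Step 11: +0 fires, +1 burnt (F count now 0)
Fire out after step 11
Initially T: 27, now '.': 35
Total burnt (originally-T cells now '.'): 26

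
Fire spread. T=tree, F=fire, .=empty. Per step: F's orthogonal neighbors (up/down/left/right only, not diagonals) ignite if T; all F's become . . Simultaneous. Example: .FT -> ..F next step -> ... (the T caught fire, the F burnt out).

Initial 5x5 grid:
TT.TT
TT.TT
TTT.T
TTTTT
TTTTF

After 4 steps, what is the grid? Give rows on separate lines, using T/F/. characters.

Step 1: 2 trees catch fire, 1 burn out
  TT.TT
  TT.TT
  TTT.T
  TTTTF
  TTTF.
Step 2: 3 trees catch fire, 2 burn out
  TT.TT
  TT.TT
  TTT.F
  TTTF.
  TTF..
Step 3: 3 trees catch fire, 3 burn out
  TT.TT
  TT.TF
  TTT..
  TTF..
  TF...
Step 4: 5 trees catch fire, 3 burn out
  TT.TF
  TT.F.
  TTF..
  TF...
  F....

TT.TF
TT.F.
TTF..
TF...
F....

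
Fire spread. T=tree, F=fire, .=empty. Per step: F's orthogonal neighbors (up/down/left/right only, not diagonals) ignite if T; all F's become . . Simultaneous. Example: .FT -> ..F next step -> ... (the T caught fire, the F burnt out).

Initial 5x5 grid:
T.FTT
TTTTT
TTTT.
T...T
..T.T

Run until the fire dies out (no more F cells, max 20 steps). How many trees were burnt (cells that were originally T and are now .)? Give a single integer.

Step 1: +2 fires, +1 burnt (F count now 2)
Step 2: +4 fires, +2 burnt (F count now 4)
Step 3: +4 fires, +4 burnt (F count now 4)
Step 4: +2 fires, +4 burnt (F count now 2)
Step 5: +1 fires, +2 burnt (F count now 1)
Step 6: +0 fires, +1 burnt (F count now 0)
Fire out after step 6
Initially T: 16, now '.': 22
Total burnt (originally-T cells now '.'): 13

Answer: 13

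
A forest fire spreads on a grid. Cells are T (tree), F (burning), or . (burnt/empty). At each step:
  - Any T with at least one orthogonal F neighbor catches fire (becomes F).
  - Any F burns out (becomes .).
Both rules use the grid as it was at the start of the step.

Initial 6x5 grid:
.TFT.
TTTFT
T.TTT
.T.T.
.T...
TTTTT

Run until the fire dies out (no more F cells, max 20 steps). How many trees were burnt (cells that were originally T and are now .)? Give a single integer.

Answer: 11

Derivation:
Step 1: +5 fires, +2 burnt (F count now 5)
Step 2: +4 fires, +5 burnt (F count now 4)
Step 3: +1 fires, +4 burnt (F count now 1)
Step 4: +1 fires, +1 burnt (F count now 1)
Step 5: +0 fires, +1 burnt (F count now 0)
Fire out after step 5
Initially T: 18, now '.': 23
Total burnt (originally-T cells now '.'): 11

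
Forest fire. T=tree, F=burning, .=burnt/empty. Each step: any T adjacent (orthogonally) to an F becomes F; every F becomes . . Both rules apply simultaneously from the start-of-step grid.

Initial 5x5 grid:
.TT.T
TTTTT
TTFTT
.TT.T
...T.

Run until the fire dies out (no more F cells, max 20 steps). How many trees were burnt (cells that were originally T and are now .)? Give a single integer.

Answer: 15

Derivation:
Step 1: +4 fires, +1 burnt (F count now 4)
Step 2: +6 fires, +4 burnt (F count now 6)
Step 3: +4 fires, +6 burnt (F count now 4)
Step 4: +1 fires, +4 burnt (F count now 1)
Step 5: +0 fires, +1 burnt (F count now 0)
Fire out after step 5
Initially T: 16, now '.': 24
Total burnt (originally-T cells now '.'): 15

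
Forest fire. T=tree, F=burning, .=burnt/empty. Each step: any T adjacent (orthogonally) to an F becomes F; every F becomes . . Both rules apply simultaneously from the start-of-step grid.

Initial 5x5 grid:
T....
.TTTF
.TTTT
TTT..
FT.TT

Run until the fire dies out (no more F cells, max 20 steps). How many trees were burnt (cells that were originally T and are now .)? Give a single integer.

Answer: 11

Derivation:
Step 1: +4 fires, +2 burnt (F count now 4)
Step 2: +3 fires, +4 burnt (F count now 3)
Step 3: +4 fires, +3 burnt (F count now 4)
Step 4: +0 fires, +4 burnt (F count now 0)
Fire out after step 4
Initially T: 14, now '.': 22
Total burnt (originally-T cells now '.'): 11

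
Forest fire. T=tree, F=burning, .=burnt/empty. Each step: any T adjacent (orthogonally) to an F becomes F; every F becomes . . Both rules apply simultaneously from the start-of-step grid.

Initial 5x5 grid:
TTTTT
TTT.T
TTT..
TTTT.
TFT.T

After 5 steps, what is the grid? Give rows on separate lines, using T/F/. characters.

Step 1: 3 trees catch fire, 1 burn out
  TTTTT
  TTT.T
  TTT..
  TFTT.
  F.F.T
Step 2: 3 trees catch fire, 3 burn out
  TTTTT
  TTT.T
  TFT..
  F.FT.
  ....T
Step 3: 4 trees catch fire, 3 burn out
  TTTTT
  TFT.T
  F.F..
  ...F.
  ....T
Step 4: 3 trees catch fire, 4 burn out
  TFTTT
  F.F.T
  .....
  .....
  ....T
Step 5: 2 trees catch fire, 3 burn out
  F.FTT
  ....T
  .....
  .....
  ....T

F.FTT
....T
.....
.....
....T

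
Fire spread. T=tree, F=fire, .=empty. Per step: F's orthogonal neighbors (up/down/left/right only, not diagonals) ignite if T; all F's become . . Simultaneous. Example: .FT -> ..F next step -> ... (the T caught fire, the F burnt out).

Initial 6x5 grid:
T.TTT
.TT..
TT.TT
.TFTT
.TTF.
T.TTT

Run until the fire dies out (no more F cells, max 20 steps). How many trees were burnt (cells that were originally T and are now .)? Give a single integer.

Step 1: +4 fires, +2 burnt (F count now 4)
Step 2: +6 fires, +4 burnt (F count now 6)
Step 3: +3 fires, +6 burnt (F count now 3)
Step 4: +1 fires, +3 burnt (F count now 1)
Step 5: +1 fires, +1 burnt (F count now 1)
Step 6: +1 fires, +1 burnt (F count now 1)
Step 7: +1 fires, +1 burnt (F count now 1)
Step 8: +0 fires, +1 burnt (F count now 0)
Fire out after step 8
Initially T: 19, now '.': 28
Total burnt (originally-T cells now '.'): 17

Answer: 17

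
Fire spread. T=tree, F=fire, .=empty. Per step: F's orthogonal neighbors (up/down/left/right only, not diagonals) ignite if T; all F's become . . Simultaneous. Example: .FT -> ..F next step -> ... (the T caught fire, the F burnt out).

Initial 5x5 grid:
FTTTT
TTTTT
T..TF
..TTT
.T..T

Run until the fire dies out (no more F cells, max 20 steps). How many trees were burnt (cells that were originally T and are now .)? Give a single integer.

Answer: 15

Derivation:
Step 1: +5 fires, +2 burnt (F count now 5)
Step 2: +7 fires, +5 burnt (F count now 7)
Step 3: +3 fires, +7 burnt (F count now 3)
Step 4: +0 fires, +3 burnt (F count now 0)
Fire out after step 4
Initially T: 16, now '.': 24
Total burnt (originally-T cells now '.'): 15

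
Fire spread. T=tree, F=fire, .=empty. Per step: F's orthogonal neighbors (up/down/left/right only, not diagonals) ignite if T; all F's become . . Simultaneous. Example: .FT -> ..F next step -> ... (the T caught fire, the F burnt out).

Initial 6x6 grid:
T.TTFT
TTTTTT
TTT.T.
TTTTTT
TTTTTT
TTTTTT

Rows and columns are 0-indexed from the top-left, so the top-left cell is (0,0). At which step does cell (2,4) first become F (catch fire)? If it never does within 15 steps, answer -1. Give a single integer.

Step 1: cell (2,4)='T' (+3 fires, +1 burnt)
Step 2: cell (2,4)='F' (+4 fires, +3 burnt)
  -> target ignites at step 2
Step 3: cell (2,4)='.' (+2 fires, +4 burnt)
Step 4: cell (2,4)='.' (+5 fires, +2 burnt)
Step 5: cell (2,4)='.' (+6 fires, +5 burnt)
Step 6: cell (2,4)='.' (+6 fires, +6 burnt)
Step 7: cell (2,4)='.' (+3 fires, +6 burnt)
Step 8: cell (2,4)='.' (+2 fires, +3 burnt)
Step 9: cell (2,4)='.' (+1 fires, +2 burnt)
Step 10: cell (2,4)='.' (+0 fires, +1 burnt)
  fire out at step 10

2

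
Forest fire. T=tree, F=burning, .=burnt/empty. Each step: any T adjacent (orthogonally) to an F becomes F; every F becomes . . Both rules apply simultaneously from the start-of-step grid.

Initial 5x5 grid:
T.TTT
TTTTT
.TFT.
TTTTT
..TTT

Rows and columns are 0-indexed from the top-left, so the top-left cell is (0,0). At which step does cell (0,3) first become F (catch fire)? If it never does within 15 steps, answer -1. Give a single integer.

Step 1: cell (0,3)='T' (+4 fires, +1 burnt)
Step 2: cell (0,3)='T' (+6 fires, +4 burnt)
Step 3: cell (0,3)='F' (+6 fires, +6 burnt)
  -> target ignites at step 3
Step 4: cell (0,3)='.' (+3 fires, +6 burnt)
Step 5: cell (0,3)='.' (+0 fires, +3 burnt)
  fire out at step 5

3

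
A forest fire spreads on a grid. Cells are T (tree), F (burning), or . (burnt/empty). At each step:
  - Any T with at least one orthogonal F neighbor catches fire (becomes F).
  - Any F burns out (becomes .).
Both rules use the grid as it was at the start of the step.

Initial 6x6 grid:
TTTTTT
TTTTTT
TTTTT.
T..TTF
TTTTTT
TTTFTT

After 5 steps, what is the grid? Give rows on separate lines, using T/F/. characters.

Step 1: 5 trees catch fire, 2 burn out
  TTTTTT
  TTTTTT
  TTTTT.
  T..TF.
  TTTFTF
  TTF.FT
Step 2: 6 trees catch fire, 5 burn out
  TTTTTT
  TTTTTT
  TTTTF.
  T..F..
  TTF.F.
  TF...F
Step 3: 4 trees catch fire, 6 burn out
  TTTTTT
  TTTTFT
  TTTF..
  T.....
  TF....
  F.....
Step 4: 5 trees catch fire, 4 burn out
  TTTTFT
  TTTF.F
  TTF...
  T.....
  F.....
  ......
Step 5: 5 trees catch fire, 5 burn out
  TTTF.F
  TTF...
  TF....
  F.....
  ......
  ......

TTTF.F
TTF...
TF....
F.....
......
......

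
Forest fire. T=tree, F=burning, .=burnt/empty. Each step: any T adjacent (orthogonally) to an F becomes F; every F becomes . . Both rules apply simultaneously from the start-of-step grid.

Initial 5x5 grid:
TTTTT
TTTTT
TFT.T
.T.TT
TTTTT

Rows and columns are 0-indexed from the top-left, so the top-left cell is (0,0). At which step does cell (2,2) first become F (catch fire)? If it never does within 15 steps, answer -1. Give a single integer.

Step 1: cell (2,2)='F' (+4 fires, +1 burnt)
  -> target ignites at step 1
Step 2: cell (2,2)='.' (+4 fires, +4 burnt)
Step 3: cell (2,2)='.' (+5 fires, +4 burnt)
Step 4: cell (2,2)='.' (+3 fires, +5 burnt)
Step 5: cell (2,2)='.' (+4 fires, +3 burnt)
Step 6: cell (2,2)='.' (+1 fires, +4 burnt)
Step 7: cell (2,2)='.' (+0 fires, +1 burnt)
  fire out at step 7

1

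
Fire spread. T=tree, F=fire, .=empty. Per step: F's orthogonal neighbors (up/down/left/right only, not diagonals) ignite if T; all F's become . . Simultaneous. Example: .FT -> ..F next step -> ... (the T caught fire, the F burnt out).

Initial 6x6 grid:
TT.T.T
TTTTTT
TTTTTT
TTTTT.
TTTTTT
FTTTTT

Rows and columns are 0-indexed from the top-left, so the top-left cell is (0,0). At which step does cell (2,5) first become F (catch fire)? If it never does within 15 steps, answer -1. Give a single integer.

Step 1: cell (2,5)='T' (+2 fires, +1 burnt)
Step 2: cell (2,5)='T' (+3 fires, +2 burnt)
Step 3: cell (2,5)='T' (+4 fires, +3 burnt)
Step 4: cell (2,5)='T' (+5 fires, +4 burnt)
Step 5: cell (2,5)='T' (+6 fires, +5 burnt)
Step 6: cell (2,5)='T' (+5 fires, +6 burnt)
Step 7: cell (2,5)='T' (+2 fires, +5 burnt)
Step 8: cell (2,5)='F' (+3 fires, +2 burnt)
  -> target ignites at step 8
Step 9: cell (2,5)='.' (+1 fires, +3 burnt)
Step 10: cell (2,5)='.' (+1 fires, +1 burnt)
Step 11: cell (2,5)='.' (+0 fires, +1 burnt)
  fire out at step 11

8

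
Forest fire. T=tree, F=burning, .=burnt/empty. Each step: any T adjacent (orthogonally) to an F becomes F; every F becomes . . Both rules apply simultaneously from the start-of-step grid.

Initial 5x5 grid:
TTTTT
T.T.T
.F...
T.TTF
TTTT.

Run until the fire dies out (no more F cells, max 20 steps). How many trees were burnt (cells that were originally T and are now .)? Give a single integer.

Answer: 7

Derivation:
Step 1: +1 fires, +2 burnt (F count now 1)
Step 2: +2 fires, +1 burnt (F count now 2)
Step 3: +1 fires, +2 burnt (F count now 1)
Step 4: +1 fires, +1 burnt (F count now 1)
Step 5: +1 fires, +1 burnt (F count now 1)
Step 6: +1 fires, +1 burnt (F count now 1)
Step 7: +0 fires, +1 burnt (F count now 0)
Fire out after step 7
Initially T: 15, now '.': 17
Total burnt (originally-T cells now '.'): 7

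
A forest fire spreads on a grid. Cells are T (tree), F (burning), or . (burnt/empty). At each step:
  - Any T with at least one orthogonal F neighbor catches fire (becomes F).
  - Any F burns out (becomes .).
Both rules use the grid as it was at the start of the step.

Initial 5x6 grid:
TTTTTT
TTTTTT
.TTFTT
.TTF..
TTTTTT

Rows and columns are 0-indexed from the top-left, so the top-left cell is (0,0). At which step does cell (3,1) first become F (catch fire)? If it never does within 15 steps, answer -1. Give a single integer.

Step 1: cell (3,1)='T' (+5 fires, +2 burnt)
Step 2: cell (3,1)='F' (+8 fires, +5 burnt)
  -> target ignites at step 2
Step 3: cell (3,1)='.' (+6 fires, +8 burnt)
Step 4: cell (3,1)='.' (+4 fires, +6 burnt)
Step 5: cell (3,1)='.' (+1 fires, +4 burnt)
Step 6: cell (3,1)='.' (+0 fires, +1 burnt)
  fire out at step 6

2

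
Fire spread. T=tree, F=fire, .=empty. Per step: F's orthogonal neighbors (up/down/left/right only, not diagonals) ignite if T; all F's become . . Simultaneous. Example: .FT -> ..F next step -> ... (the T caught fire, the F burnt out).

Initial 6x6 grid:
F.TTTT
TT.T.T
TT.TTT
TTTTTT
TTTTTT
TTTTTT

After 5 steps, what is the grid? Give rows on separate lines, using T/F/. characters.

Step 1: 1 trees catch fire, 1 burn out
  ..TTTT
  FT.T.T
  TT.TTT
  TTTTTT
  TTTTTT
  TTTTTT
Step 2: 2 trees catch fire, 1 burn out
  ..TTTT
  .F.T.T
  FT.TTT
  TTTTTT
  TTTTTT
  TTTTTT
Step 3: 2 trees catch fire, 2 burn out
  ..TTTT
  ...T.T
  .F.TTT
  FTTTTT
  TTTTTT
  TTTTTT
Step 4: 2 trees catch fire, 2 burn out
  ..TTTT
  ...T.T
  ...TTT
  .FTTTT
  FTTTTT
  TTTTTT
Step 5: 3 trees catch fire, 2 burn out
  ..TTTT
  ...T.T
  ...TTT
  ..FTTT
  .FTTTT
  FTTTTT

..TTTT
...T.T
...TTT
..FTTT
.FTTTT
FTTTTT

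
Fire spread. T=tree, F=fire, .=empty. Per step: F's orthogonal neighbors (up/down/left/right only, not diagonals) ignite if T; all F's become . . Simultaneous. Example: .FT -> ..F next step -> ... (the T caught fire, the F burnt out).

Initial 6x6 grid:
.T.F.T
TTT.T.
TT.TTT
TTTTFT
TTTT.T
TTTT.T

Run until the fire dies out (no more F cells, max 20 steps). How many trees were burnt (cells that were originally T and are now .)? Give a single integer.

Answer: 25

Derivation:
Step 1: +3 fires, +2 burnt (F count now 3)
Step 2: +6 fires, +3 burnt (F count now 6)
Step 3: +4 fires, +6 burnt (F count now 4)
Step 4: +4 fires, +4 burnt (F count now 4)
Step 5: +4 fires, +4 burnt (F count now 4)
Step 6: +4 fires, +4 burnt (F count now 4)
Step 7: +0 fires, +4 burnt (F count now 0)
Fire out after step 7
Initially T: 26, now '.': 35
Total burnt (originally-T cells now '.'): 25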